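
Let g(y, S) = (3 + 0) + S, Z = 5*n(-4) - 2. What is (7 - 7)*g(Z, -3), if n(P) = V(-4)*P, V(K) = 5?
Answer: 0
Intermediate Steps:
n(P) = 5*P
Z = -102 (Z = 5*(5*(-4)) - 2 = 5*(-20) - 2 = -100 - 2 = -102)
g(y, S) = 3 + S
(7 - 7)*g(Z, -3) = (7 - 7)*(3 - 3) = 0*0 = 0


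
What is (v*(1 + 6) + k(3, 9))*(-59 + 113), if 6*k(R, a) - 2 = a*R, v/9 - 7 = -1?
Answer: 20673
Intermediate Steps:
v = 54 (v = 63 + 9*(-1) = 63 - 9 = 54)
k(R, a) = ⅓ + R*a/6 (k(R, a) = ⅓ + (a*R)/6 = ⅓ + (R*a)/6 = ⅓ + R*a/6)
(v*(1 + 6) + k(3, 9))*(-59 + 113) = (54*(1 + 6) + (⅓ + (⅙)*3*9))*(-59 + 113) = (54*7 + (⅓ + 9/2))*54 = (378 + 29/6)*54 = (2297/6)*54 = 20673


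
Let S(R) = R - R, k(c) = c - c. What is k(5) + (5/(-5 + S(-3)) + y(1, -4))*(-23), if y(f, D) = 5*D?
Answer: 483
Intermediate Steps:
k(c) = 0
S(R) = 0
k(5) + (5/(-5 + S(-3)) + y(1, -4))*(-23) = 0 + (5/(-5 + 0) + 5*(-4))*(-23) = 0 + (5/(-5) - 20)*(-23) = 0 + (-⅕*5 - 20)*(-23) = 0 + (-1 - 20)*(-23) = 0 - 21*(-23) = 0 + 483 = 483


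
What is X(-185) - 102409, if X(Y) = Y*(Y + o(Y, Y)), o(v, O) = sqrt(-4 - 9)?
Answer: -68184 - 185*I*sqrt(13) ≈ -68184.0 - 667.03*I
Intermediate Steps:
o(v, O) = I*sqrt(13) (o(v, O) = sqrt(-13) = I*sqrt(13))
X(Y) = Y*(Y + I*sqrt(13))
X(-185) - 102409 = -185*(-185 + I*sqrt(13)) - 102409 = (34225 - 185*I*sqrt(13)) - 102409 = -68184 - 185*I*sqrt(13)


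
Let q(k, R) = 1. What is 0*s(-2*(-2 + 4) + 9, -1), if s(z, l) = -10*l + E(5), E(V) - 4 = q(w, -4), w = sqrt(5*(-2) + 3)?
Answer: 0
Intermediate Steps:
w = I*sqrt(7) (w = sqrt(-10 + 3) = sqrt(-7) = I*sqrt(7) ≈ 2.6458*I)
E(V) = 5 (E(V) = 4 + 1 = 5)
s(z, l) = 5 - 10*l (s(z, l) = -10*l + 5 = 5 - 10*l)
0*s(-2*(-2 + 4) + 9, -1) = 0*(5 - 10*(-1)) = 0*(5 + 10) = 0*15 = 0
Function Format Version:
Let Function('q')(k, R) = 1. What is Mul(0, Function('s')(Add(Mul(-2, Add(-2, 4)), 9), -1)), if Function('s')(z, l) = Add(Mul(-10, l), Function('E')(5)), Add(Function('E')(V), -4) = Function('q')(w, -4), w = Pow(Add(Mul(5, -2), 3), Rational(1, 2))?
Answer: 0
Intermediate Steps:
w = Mul(I, Pow(7, Rational(1, 2))) (w = Pow(Add(-10, 3), Rational(1, 2)) = Pow(-7, Rational(1, 2)) = Mul(I, Pow(7, Rational(1, 2))) ≈ Mul(2.6458, I))
Function('E')(V) = 5 (Function('E')(V) = Add(4, 1) = 5)
Function('s')(z, l) = Add(5, Mul(-10, l)) (Function('s')(z, l) = Add(Mul(-10, l), 5) = Add(5, Mul(-10, l)))
Mul(0, Function('s')(Add(Mul(-2, Add(-2, 4)), 9), -1)) = Mul(0, Add(5, Mul(-10, -1))) = Mul(0, Add(5, 10)) = Mul(0, 15) = 0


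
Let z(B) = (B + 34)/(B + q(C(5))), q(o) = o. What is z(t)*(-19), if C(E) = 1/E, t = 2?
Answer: -3420/11 ≈ -310.91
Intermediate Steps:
C(E) = 1/E
z(B) = (34 + B)/(1/5 + B) (z(B) = (B + 34)/(B + 1/5) = (34 + B)/(B + 1/5) = (34 + B)/(1/5 + B))
z(t)*(-19) = (5*(34 + 2)/(1 + 5*2))*(-19) = (5*36/(1 + 10))*(-19) = (5*36/11)*(-19) = (5*(1/11)*36)*(-19) = (180/11)*(-19) = -3420/11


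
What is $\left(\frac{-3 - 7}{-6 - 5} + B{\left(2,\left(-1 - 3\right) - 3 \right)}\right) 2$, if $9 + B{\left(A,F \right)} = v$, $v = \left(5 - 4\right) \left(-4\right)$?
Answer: $- \frac{266}{11} \approx -24.182$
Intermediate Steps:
$v = -4$ ($v = 1 \left(-4\right) = -4$)
$B{\left(A,F \right)} = -13$ ($B{\left(A,F \right)} = -9 - 4 = -13$)
$\left(\frac{-3 - 7}{-6 - 5} + B{\left(2,\left(-1 - 3\right) - 3 \right)}\right) 2 = \left(\frac{-3 - 7}{-6 - 5} - 13\right) 2 = \left(- \frac{10}{-11} - 13\right) 2 = \left(\left(-10\right) \left(- \frac{1}{11}\right) - 13\right) 2 = \left(\frac{10}{11} - 13\right) 2 = \left(- \frac{133}{11}\right) 2 = - \frac{266}{11}$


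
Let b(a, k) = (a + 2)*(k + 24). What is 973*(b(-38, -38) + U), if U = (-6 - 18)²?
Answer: 1050840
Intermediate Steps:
b(a, k) = (2 + a)*(24 + k)
U = 576 (U = (-24)² = 576)
973*(b(-38, -38) + U) = 973*((48 + 2*(-38) + 24*(-38) - 38*(-38)) + 576) = 973*((48 - 76 - 912 + 1444) + 576) = 973*(504 + 576) = 973*1080 = 1050840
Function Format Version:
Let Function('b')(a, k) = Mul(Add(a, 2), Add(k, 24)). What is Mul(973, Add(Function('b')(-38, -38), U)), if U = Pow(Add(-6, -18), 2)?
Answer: 1050840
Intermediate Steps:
Function('b')(a, k) = Mul(Add(2, a), Add(24, k))
U = 576 (U = Pow(-24, 2) = 576)
Mul(973, Add(Function('b')(-38, -38), U)) = Mul(973, Add(Add(48, Mul(2, -38), Mul(24, -38), Mul(-38, -38)), 576)) = Mul(973, Add(Add(48, -76, -912, 1444), 576)) = Mul(973, Add(504, 576)) = Mul(973, 1080) = 1050840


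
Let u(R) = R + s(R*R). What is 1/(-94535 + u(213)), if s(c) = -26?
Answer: -1/94348 ≈ -1.0599e-5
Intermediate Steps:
u(R) = -26 + R (u(R) = R - 26 = -26 + R)
1/(-94535 + u(213)) = 1/(-94535 + (-26 + 213)) = 1/(-94535 + 187) = 1/(-94348) = -1/94348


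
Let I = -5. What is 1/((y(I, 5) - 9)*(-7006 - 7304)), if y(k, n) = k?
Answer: 1/200340 ≈ 4.9915e-6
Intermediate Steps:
1/((y(I, 5) - 9)*(-7006 - 7304)) = 1/((-5 - 9)*(-7006 - 7304)) = 1/(-14*(-14310)) = -1/14*(-1/14310) = 1/200340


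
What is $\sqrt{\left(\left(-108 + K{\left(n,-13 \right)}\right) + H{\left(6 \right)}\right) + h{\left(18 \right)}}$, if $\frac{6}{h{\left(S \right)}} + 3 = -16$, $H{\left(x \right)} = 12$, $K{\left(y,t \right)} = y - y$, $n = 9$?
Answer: $\frac{i \sqrt{34770}}{19} \approx 9.8141 i$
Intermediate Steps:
$K{\left(y,t \right)} = 0$
$h{\left(S \right)} = - \frac{6}{19}$ ($h{\left(S \right)} = \frac{6}{-3 - 16} = \frac{6}{-19} = 6 \left(- \frac{1}{19}\right) = - \frac{6}{19}$)
$\sqrt{\left(\left(-108 + K{\left(n,-13 \right)}\right) + H{\left(6 \right)}\right) + h{\left(18 \right)}} = \sqrt{\left(\left(-108 + 0\right) + 12\right) - \frac{6}{19}} = \sqrt{\left(-108 + 12\right) - \frac{6}{19}} = \sqrt{-96 - \frac{6}{19}} = \sqrt{- \frac{1830}{19}} = \frac{i \sqrt{34770}}{19}$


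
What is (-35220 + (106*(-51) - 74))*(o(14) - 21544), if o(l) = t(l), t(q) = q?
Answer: 876271000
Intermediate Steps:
o(l) = l
(-35220 + (106*(-51) - 74))*(o(14) - 21544) = (-35220 + (106*(-51) - 74))*(14 - 21544) = (-35220 + (-5406 - 74))*(-21530) = (-35220 - 5480)*(-21530) = -40700*(-21530) = 876271000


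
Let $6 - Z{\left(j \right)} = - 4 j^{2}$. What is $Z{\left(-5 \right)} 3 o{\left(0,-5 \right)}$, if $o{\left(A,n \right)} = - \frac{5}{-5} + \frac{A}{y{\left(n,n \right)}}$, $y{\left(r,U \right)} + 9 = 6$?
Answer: $318$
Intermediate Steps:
$Z{\left(j \right)} = 6 + 4 j^{2}$ ($Z{\left(j \right)} = 6 - - 4 j^{2} = 6 + 4 j^{2}$)
$y{\left(r,U \right)} = -3$ ($y{\left(r,U \right)} = -9 + 6 = -3$)
$o{\left(A,n \right)} = 1 - \frac{A}{3}$ ($o{\left(A,n \right)} = - \frac{5}{-5} + \frac{A}{-3} = \left(-5\right) \left(- \frac{1}{5}\right) + A \left(- \frac{1}{3}\right) = 1 - \frac{A}{3}$)
$Z{\left(-5 \right)} 3 o{\left(0,-5 \right)} = \left(6 + 4 \left(-5\right)^{2}\right) 3 \left(1 - 0\right) = \left(6 + 4 \cdot 25\right) 3 \left(1 + 0\right) = \left(6 + 100\right) 3 \cdot 1 = 106 \cdot 3 \cdot 1 = 318 \cdot 1 = 318$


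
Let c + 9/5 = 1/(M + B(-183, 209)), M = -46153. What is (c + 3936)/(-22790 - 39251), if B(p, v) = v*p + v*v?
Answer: -800983444/12631237395 ≈ -0.063413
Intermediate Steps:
B(p, v) = v**2 + p*v (B(p, v) = p*v + v**2 = v**2 + p*v)
c = -366476/203595 (c = -9/5 + 1/(-46153 + 209*(-183 + 209)) = -9/5 + 1/(-46153 + 209*26) = -9/5 + 1/(-46153 + 5434) = -9/5 + 1/(-40719) = -9/5 - 1/40719 = -366476/203595 ≈ -1.8000)
(c + 3936)/(-22790 - 39251) = (-366476/203595 + 3936)/(-22790 - 39251) = (800983444/203595)/(-62041) = (800983444/203595)*(-1/62041) = -800983444/12631237395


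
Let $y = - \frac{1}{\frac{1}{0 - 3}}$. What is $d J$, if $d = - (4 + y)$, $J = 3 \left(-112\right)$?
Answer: $2352$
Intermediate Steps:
$y = 3$ ($y = - \frac{1}{\frac{1}{-3}} = - \frac{1}{- \frac{1}{3}} = \left(-1\right) \left(-3\right) = 3$)
$J = -336$
$d = -7$ ($d = - (4 + 3) = \left(-1\right) 7 = -7$)
$d J = \left(-7\right) \left(-336\right) = 2352$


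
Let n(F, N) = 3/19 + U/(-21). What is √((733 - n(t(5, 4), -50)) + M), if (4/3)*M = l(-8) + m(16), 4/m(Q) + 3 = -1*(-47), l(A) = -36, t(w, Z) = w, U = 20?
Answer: √54466089909/8778 ≈ 26.587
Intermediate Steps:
n(F, N) = -317/399 (n(F, N) = 3/19 + 20/(-21) = 3*(1/19) + 20*(-1/21) = 3/19 - 20/21 = -317/399)
m(Q) = 1/11 (m(Q) = 4/(-3 - 1*(-47)) = 4/(-3 + 47) = 4/44 = 4*(1/44) = 1/11)
M = -1185/44 (M = 3*(-36 + 1/11)/4 = (¾)*(-395/11) = -1185/44 ≈ -26.932)
√((733 - n(t(5, 4), -50)) + M) = √((733 - 1*(-317/399)) - 1185/44) = √((733 + 317/399) - 1185/44) = √(292784/399 - 1185/44) = √(12409681/17556) = √54466089909/8778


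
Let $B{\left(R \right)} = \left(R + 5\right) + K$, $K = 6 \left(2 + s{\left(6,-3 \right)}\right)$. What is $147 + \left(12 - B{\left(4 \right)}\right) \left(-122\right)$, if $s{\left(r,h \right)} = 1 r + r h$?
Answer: $-7539$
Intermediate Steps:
$s{\left(r,h \right)} = r + h r$
$K = -60$ ($K = 6 \left(2 + 6 \left(1 - 3\right)\right) = 6 \left(2 + 6 \left(-2\right)\right) = 6 \left(2 - 12\right) = 6 \left(-10\right) = -60$)
$B{\left(R \right)} = -55 + R$ ($B{\left(R \right)} = \left(R + 5\right) - 60 = \left(5 + R\right) - 60 = -55 + R$)
$147 + \left(12 - B{\left(4 \right)}\right) \left(-122\right) = 147 + \left(12 - \left(-55 + 4\right)\right) \left(-122\right) = 147 + \left(12 - -51\right) \left(-122\right) = 147 + \left(12 + 51\right) \left(-122\right) = 147 + 63 \left(-122\right) = 147 - 7686 = -7539$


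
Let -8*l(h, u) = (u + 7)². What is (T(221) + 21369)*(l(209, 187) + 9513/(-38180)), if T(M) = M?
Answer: -387815390357/3818 ≈ -1.0158e+8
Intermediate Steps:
l(h, u) = -(7 + u)²/8 (l(h, u) = -(u + 7)²/8 = -(7 + u)²/8)
(T(221) + 21369)*(l(209, 187) + 9513/(-38180)) = (221 + 21369)*(-(7 + 187)²/8 + 9513/(-38180)) = 21590*(-⅛*194² + 9513*(-1/38180)) = 21590*(-⅛*37636 - 9513/38180) = 21590*(-9409/2 - 9513/38180) = 21590*(-179627323/38180) = -387815390357/3818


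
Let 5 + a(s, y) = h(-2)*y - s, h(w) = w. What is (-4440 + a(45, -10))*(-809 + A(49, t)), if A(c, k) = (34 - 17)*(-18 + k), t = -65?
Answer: 9923400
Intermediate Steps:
a(s, y) = -5 - s - 2*y (a(s, y) = -5 + (-2*y - s) = -5 + (-s - 2*y) = -5 - s - 2*y)
A(c, k) = -306 + 17*k (A(c, k) = 17*(-18 + k) = -306 + 17*k)
(-4440 + a(45, -10))*(-809 + A(49, t)) = (-4440 + (-5 - 1*45 - 2*(-10)))*(-809 + (-306 + 17*(-65))) = (-4440 + (-5 - 45 + 20))*(-809 + (-306 - 1105)) = (-4440 - 30)*(-809 - 1411) = -4470*(-2220) = 9923400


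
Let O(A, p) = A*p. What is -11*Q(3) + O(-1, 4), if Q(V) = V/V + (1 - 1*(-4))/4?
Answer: -115/4 ≈ -28.750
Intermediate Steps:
Q(V) = 9/4 (Q(V) = 1 + (1 + 4)*(¼) = 1 + 5*(¼) = 1 + 5/4 = 9/4)
-11*Q(3) + O(-1, 4) = -11*9/4 - 1*4 = -99/4 - 4 = -115/4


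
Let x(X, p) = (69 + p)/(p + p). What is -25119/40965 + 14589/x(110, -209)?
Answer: 8326977609/191170 ≈ 43558.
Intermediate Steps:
x(X, p) = (69 + p)/(2*p) (x(X, p) = (69 + p)/((2*p)) = (69 + p)*(1/(2*p)) = (69 + p)/(2*p))
-25119/40965 + 14589/x(110, -209) = -25119/40965 + 14589/(((½)*(69 - 209)/(-209))) = -25119*1/40965 + 14589/(((½)*(-1/209)*(-140))) = -8373/13655 + 14589/(70/209) = -8373/13655 + 14589*(209/70) = -8373/13655 + 3049101/70 = 8326977609/191170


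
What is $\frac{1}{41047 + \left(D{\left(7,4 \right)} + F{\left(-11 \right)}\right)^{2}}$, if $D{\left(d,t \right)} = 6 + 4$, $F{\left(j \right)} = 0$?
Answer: $\frac{1}{41147} \approx 2.4303 \cdot 10^{-5}$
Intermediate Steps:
$D{\left(d,t \right)} = 10$
$\frac{1}{41047 + \left(D{\left(7,4 \right)} + F{\left(-11 \right)}\right)^{2}} = \frac{1}{41047 + \left(10 + 0\right)^{2}} = \frac{1}{41047 + 10^{2}} = \frac{1}{41047 + 100} = \frac{1}{41147}$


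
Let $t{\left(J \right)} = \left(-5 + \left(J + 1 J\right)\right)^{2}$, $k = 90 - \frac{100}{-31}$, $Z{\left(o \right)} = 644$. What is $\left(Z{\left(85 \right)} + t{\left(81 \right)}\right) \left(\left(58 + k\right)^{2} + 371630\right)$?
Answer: $\frac{9588924685782}{961} \approx 9.9781 \cdot 10^{9}$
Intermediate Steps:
$k = \frac{2890}{31}$ ($k = 90 - 100 \left(- \frac{1}{31}\right) = 90 - - \frac{100}{31} = 90 + \frac{100}{31} = \frac{2890}{31} \approx 93.226$)
$t{\left(J \right)} = \left(-5 + 2 J\right)^{2}$ ($t{\left(J \right)} = \left(-5 + \left(J + J\right)\right)^{2} = \left(-5 + 2 J\right)^{2}$)
$\left(Z{\left(85 \right)} + t{\left(81 \right)}\right) \left(\left(58 + k\right)^{2} + 371630\right) = \left(644 + \left(-5 + 2 \cdot 81\right)^{2}\right) \left(\left(58 + \frac{2890}{31}\right)^{2} + 371630\right) = \left(644 + \left(-5 + 162\right)^{2}\right) \left(\left(\frac{4688}{31}\right)^{2} + 371630\right) = \left(644 + 157^{2}\right) \left(\frac{21977344}{961} + 371630\right) = \left(644 + 24649\right) \frac{379113774}{961} = 25293 \cdot \frac{379113774}{961} = \frac{9588924685782}{961}$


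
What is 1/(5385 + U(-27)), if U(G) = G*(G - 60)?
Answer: 1/7734 ≈ 0.00012930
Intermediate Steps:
U(G) = G*(-60 + G)
1/(5385 + U(-27)) = 1/(5385 - 27*(-60 - 27)) = 1/(5385 - 27*(-87)) = 1/(5385 + 2349) = 1/7734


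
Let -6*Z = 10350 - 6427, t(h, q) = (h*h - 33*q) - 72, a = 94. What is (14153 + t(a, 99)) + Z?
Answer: 113977/6 ≈ 18996.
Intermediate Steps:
t(h, q) = -72 + h² - 33*q (t(h, q) = (h² - 33*q) - 72 = -72 + h² - 33*q)
Z = -3923/6 (Z = -(10350 - 6427)/6 = -⅙*3923 = -3923/6 ≈ -653.83)
(14153 + t(a, 99)) + Z = (14153 + (-72 + 94² - 33*99)) - 3923/6 = (14153 + (-72 + 8836 - 3267)) - 3923/6 = (14153 + 5497) - 3923/6 = 19650 - 3923/6 = 113977/6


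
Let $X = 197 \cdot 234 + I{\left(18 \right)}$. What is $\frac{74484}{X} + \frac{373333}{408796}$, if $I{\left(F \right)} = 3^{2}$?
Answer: $\frac{5295780655}{2094261908} \approx 2.5287$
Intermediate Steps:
$I{\left(F \right)} = 9$
$X = 46107$ ($X = 197 \cdot 234 + 9 = 46098 + 9 = 46107$)
$\frac{74484}{X} + \frac{373333}{408796} = \frac{74484}{46107} + \frac{373333}{408796} = 74484 \cdot \frac{1}{46107} + 373333 \cdot \frac{1}{408796} = \frac{8276}{5123} + \frac{373333}{408796} = \frac{5295780655}{2094261908}$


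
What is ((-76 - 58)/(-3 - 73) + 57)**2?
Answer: 4986289/1444 ≈ 3453.1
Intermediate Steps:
((-76 - 58)/(-3 - 73) + 57)**2 = (-134/(-76) + 57)**2 = (-134*(-1/76) + 57)**2 = (67/38 + 57)**2 = (2233/38)**2 = 4986289/1444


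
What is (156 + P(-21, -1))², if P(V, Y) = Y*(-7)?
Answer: 26569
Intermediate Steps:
P(V, Y) = -7*Y
(156 + P(-21, -1))² = (156 - 7*(-1))² = (156 + 7)² = 163² = 26569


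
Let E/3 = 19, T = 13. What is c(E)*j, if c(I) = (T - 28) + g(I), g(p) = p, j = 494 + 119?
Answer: 25746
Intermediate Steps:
E = 57 (E = 3*19 = 57)
j = 613
c(I) = -15 + I (c(I) = (13 - 28) + I = -15 + I)
c(E)*j = (-15 + 57)*613 = 42*613 = 25746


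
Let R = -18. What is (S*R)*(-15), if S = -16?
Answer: -4320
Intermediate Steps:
(S*R)*(-15) = -16*(-18)*(-15) = 288*(-15) = -4320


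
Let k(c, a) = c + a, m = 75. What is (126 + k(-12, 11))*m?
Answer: 9375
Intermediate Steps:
k(c, a) = a + c
(126 + k(-12, 11))*m = (126 + (11 - 12))*75 = (126 - 1)*75 = 125*75 = 9375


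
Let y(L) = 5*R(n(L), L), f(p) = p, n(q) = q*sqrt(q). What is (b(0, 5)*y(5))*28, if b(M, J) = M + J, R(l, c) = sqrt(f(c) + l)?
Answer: 700*sqrt(5 + 5*sqrt(5)) ≈ 2815.7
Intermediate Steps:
n(q) = q**(3/2)
R(l, c) = sqrt(c + l)
y(L) = 5*sqrt(L + L**(3/2))
b(M, J) = J + M
(b(0, 5)*y(5))*28 = ((5 + 0)*(5*sqrt(5 + 5**(3/2))))*28 = (5*(5*sqrt(5 + 5*sqrt(5))))*28 = (25*sqrt(5 + 5*sqrt(5)))*28 = 700*sqrt(5 + 5*sqrt(5))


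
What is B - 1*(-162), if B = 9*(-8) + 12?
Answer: 102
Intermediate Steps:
B = -60 (B = -72 + 12 = -60)
B - 1*(-162) = -60 - 1*(-162) = -60 + 162 = 102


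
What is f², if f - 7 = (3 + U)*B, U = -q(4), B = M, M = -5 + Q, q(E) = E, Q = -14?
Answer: 676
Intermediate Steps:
M = -19 (M = -5 - 14 = -19)
B = -19
U = -4 (U = -1*4 = -4)
f = 26 (f = 7 + (3 - 4)*(-19) = 7 - 1*(-19) = 7 + 19 = 26)
f² = 26² = 676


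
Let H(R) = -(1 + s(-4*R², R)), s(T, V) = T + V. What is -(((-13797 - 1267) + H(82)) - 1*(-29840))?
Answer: -41589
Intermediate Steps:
H(R) = -1 - R + 4*R² (H(R) = -(1 + (-4*R² + R)) = -(1 + (R - 4*R²)) = -(1 + R - 4*R²) = -1 - R + 4*R²)
-(((-13797 - 1267) + H(82)) - 1*(-29840)) = -(((-13797 - 1267) + (-1 - 1*82 + 4*82²)) - 1*(-29840)) = -((-15064 + (-1 - 82 + 4*6724)) + 29840) = -((-15064 + (-1 - 82 + 26896)) + 29840) = -((-15064 + 26813) + 29840) = -(11749 + 29840) = -1*41589 = -41589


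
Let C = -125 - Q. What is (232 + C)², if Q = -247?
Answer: 125316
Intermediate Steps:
C = 122 (C = -125 - 1*(-247) = -125 + 247 = 122)
(232 + C)² = (232 + 122)² = 354² = 125316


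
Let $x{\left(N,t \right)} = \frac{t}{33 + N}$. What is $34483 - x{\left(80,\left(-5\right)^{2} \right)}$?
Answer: $\frac{3896554}{113} \approx 34483.0$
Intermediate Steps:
$x{\left(N,t \right)} = \frac{t}{33 + N}$
$34483 - x{\left(80,\left(-5\right)^{2} \right)} = 34483 - \frac{\left(-5\right)^{2}}{33 + 80} = 34483 - \frac{25}{113} = \frac{3896554}{113}$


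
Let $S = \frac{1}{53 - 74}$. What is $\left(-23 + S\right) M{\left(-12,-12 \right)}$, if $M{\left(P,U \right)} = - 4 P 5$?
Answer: $- \frac{38720}{7} \approx -5531.4$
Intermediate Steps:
$M{\left(P,U \right)} = - 20 P$
$S = - \frac{1}{21}$ ($S = \frac{1}{-21} = - \frac{1}{21} \approx -0.047619$)
$\left(-23 + S\right) M{\left(-12,-12 \right)} = \left(-23 - \frac{1}{21}\right) \left(\left(-20\right) \left(-12\right)\right) = \left(- \frac{484}{21}\right) 240 = - \frac{38720}{7}$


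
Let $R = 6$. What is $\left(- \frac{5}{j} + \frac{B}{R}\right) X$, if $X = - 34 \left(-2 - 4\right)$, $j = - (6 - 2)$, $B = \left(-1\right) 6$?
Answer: $51$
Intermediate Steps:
$B = -6$
$j = -4$ ($j = \left(-1\right) 4 = -4$)
$X = 204$ ($X = \left(-34\right) \left(-6\right) = 204$)
$\left(- \frac{5}{j} + \frac{B}{R}\right) X = \left(- \frac{5}{-4} - \frac{6}{6}\right) 204 = \left(\left(-5\right) \left(- \frac{1}{4}\right) - 1\right) 204 = \left(\frac{5}{4} - 1\right) 204 = \frac{1}{4} \cdot 204 = 51$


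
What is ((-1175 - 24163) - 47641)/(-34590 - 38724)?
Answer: 72979/73314 ≈ 0.99543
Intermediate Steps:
((-1175 - 24163) - 47641)/(-34590 - 38724) = (-25338 - 47641)/(-73314) = -72979*(-1/73314) = 72979/73314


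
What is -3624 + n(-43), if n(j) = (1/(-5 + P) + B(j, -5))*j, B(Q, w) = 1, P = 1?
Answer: -14625/4 ≈ -3656.3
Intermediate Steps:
n(j) = 3*j/4 (n(j) = (1/(-5 + 1) + 1)*j = (1/(-4) + 1)*j = (-¼ + 1)*j = 3*j/4)
-3624 + n(-43) = -3624 + (¾)*(-43) = -3624 - 129/4 = -14625/4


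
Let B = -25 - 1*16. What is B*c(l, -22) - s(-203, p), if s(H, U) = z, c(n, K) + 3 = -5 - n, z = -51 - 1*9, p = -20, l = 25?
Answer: 1413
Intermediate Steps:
z = -60 (z = -51 - 9 = -60)
c(n, K) = -8 - n (c(n, K) = -3 + (-5 - n) = -8 - n)
s(H, U) = -60
B = -41 (B = -25 - 16 = -41)
B*c(l, -22) - s(-203, p) = -41*(-8 - 1*25) - 1*(-60) = -41*(-8 - 25) + 60 = -41*(-33) + 60 = 1353 + 60 = 1413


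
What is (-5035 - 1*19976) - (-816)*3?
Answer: -22563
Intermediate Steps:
(-5035 - 1*19976) - (-816)*3 = (-5035 - 19976) - 1*(-2448) = -25011 + 2448 = -22563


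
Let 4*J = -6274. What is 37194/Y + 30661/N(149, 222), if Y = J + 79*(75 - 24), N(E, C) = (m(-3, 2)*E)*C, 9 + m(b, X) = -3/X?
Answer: 99171749/6599061 ≈ 15.028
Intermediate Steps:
J = -3137/2 (J = (¼)*(-6274) = -3137/2 ≈ -1568.5)
m(b, X) = -9 - 3/X
N(E, C) = -21*C*E/2 (N(E, C) = ((-9 - 3/2)*E)*C = (-21*E/2)*C = -21*C*E/2)
Y = 4921/2 (Y = -3137/2 + 79*(75 - 24) = -3137/2 + 79*51 = -3137/2 + 4029 = 4921/2 ≈ 2460.5)
37194/Y + 30661/N(149, 222) = 37194/(4921/2) + 30661/((-21/2*222*149)) = 37194*(2/4921) + 30661/(-347319) = 74388/4921 + 30661*(-1/347319) = 74388/4921 - 30661/347319 = 99171749/6599061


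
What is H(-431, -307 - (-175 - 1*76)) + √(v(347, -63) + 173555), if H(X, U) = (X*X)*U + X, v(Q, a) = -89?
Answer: -10403047 + 3*√19274 ≈ -1.0403e+7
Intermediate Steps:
H(X, U) = X + U*X² (H(X, U) = X²*U + X = U*X² + X = X + U*X²)
H(-431, -307 - (-175 - 1*76)) + √(v(347, -63) + 173555) = -431*(1 + (-307 - (-175 - 1*76))*(-431)) + √(-89 + 173555) = -431*(1 + (-307 - (-175 - 76))*(-431)) + √173466 = -431*(1 + (-307 - 1*(-251))*(-431)) + 3*√19274 = -431*(1 + (-307 + 251)*(-431)) + 3*√19274 = -431*(1 - 56*(-431)) + 3*√19274 = -431*(1 + 24136) + 3*√19274 = -431*24137 + 3*√19274 = -10403047 + 3*√19274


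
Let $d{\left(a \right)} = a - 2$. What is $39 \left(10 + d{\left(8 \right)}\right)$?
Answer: $624$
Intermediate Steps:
$d{\left(a \right)} = -2 + a$ ($d{\left(a \right)} = a - 2 = -2 + a$)
$39 \left(10 + d{\left(8 \right)}\right) = 39 \left(10 + \left(-2 + 8\right)\right) = 39 \left(10 + 6\right) = 39 \cdot 16 = 624$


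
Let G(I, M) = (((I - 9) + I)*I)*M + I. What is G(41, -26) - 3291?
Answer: -81068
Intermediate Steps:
G(I, M) = I + I*M*(-9 + 2*I) (G(I, M) = (((-9 + I) + I)*I)*M + I = ((-9 + 2*I)*I)*M + I = (I*(-9 + 2*I))*M + I = I*M*(-9 + 2*I) + I = I + I*M*(-9 + 2*I))
G(41, -26) - 3291 = 41*(1 - 9*(-26) + 2*41*(-26)) - 3291 = 41*(1 + 234 - 2132) - 3291 = 41*(-1897) - 3291 = -77777 - 3291 = -81068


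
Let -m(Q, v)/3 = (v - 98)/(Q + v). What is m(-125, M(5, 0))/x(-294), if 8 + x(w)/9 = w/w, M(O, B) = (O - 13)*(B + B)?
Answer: 14/375 ≈ 0.037333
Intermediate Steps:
M(O, B) = 2*B*(-13 + O) (M(O, B) = (-13 + O)*(2*B) = 2*B*(-13 + O))
x(w) = -63 (x(w) = -72 + 9*(w/w) = -72 + 9*1 = -72 + 9 = -63)
m(Q, v) = -3*(-98 + v)/(Q + v) (m(Q, v) = -3*(v - 98)/(Q + v) = -3*(-98 + v)/(Q + v))
m(-125, M(5, 0))/x(-294) = (3*(98 - 2*0*(-13 + 5))/(-125 + 2*0*(-13 + 5)))/(-63) = (3*(98 - 2*0*(-8))/(-125 + 2*0*(-8)))*(-1/63) = (3*(98 - 1*0)/(-125 + 0))*(-1/63) = (3*(98 + 0)/(-125))*(-1/63) = (3*(-1/125)*98)*(-1/63) = -294/125*(-1/63) = 14/375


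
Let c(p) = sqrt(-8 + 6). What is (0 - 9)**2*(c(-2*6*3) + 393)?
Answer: 31833 + 81*I*sqrt(2) ≈ 31833.0 + 114.55*I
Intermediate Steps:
c(p) = I*sqrt(2) (c(p) = sqrt(-2) = I*sqrt(2))
(0 - 9)**2*(c(-2*6*3) + 393) = (0 - 9)**2*(I*sqrt(2) + 393) = (-9)**2*(393 + I*sqrt(2)) = 81*(393 + I*sqrt(2)) = 31833 + 81*I*sqrt(2)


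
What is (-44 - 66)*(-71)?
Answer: 7810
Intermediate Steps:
(-44 - 66)*(-71) = -110*(-71) = 7810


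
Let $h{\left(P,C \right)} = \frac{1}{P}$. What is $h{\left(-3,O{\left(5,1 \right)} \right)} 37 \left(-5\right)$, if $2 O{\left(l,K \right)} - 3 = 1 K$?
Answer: $\frac{185}{3} \approx 61.667$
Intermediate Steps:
$O{\left(l,K \right)} = \frac{3}{2} + \frac{K}{2}$ ($O{\left(l,K \right)} = \frac{3}{2} + \frac{1 K}{2} = \frac{3}{2} + \frac{K}{2}$)
$h{\left(-3,O{\left(5,1 \right)} \right)} 37 \left(-5\right) = \frac{1}{-3} \cdot 37 \left(-5\right) = \left(- \frac{1}{3}\right) 37 \left(-5\right) = \left(- \frac{37}{3}\right) \left(-5\right) = \frac{185}{3}$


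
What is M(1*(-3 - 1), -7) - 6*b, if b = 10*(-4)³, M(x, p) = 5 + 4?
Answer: 3849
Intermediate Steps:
M(x, p) = 9
b = -640 (b = 10*(-64) = -640)
M(1*(-3 - 1), -7) - 6*b = 9 - 6*(-640) = 9 + 3840 = 3849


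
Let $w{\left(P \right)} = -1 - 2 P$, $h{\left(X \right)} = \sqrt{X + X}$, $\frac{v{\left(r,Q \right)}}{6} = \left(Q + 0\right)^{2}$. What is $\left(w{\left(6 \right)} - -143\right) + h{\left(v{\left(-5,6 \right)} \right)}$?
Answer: $130 + 12 \sqrt{3} \approx 150.78$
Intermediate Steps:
$v{\left(r,Q \right)} = 6 Q^{2}$ ($v{\left(r,Q \right)} = 6 \left(Q + 0\right)^{2} = 6 Q^{2}$)
$h{\left(X \right)} = \sqrt{2} \sqrt{X}$ ($h{\left(X \right)} = \sqrt{2 X} = \sqrt{2} \sqrt{X}$)
$\left(w{\left(6 \right)} - -143\right) + h{\left(v{\left(-5,6 \right)} \right)} = \left(\left(-1 - 12\right) - -143\right) + \sqrt{2} \sqrt{6 \cdot 6^{2}} = \left(\left(-1 - 12\right) + 143\right) + \sqrt{2} \sqrt{6 \cdot 36} = \left(-13 + 143\right) + \sqrt{2} \sqrt{216} = 130 + \sqrt{2} \cdot 6 \sqrt{6} = 130 + 12 \sqrt{3}$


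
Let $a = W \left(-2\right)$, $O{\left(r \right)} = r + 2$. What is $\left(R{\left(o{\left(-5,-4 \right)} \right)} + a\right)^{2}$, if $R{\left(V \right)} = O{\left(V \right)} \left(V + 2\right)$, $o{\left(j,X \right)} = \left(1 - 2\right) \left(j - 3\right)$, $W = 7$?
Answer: $7396$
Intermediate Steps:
$O{\left(r \right)} = 2 + r$
$o{\left(j,X \right)} = 3 - j$ ($o{\left(j,X \right)} = - (-3 + j) = 3 - j$)
$a = -14$ ($a = 7 \left(-2\right) = -14$)
$R{\left(V \right)} = \left(2 + V\right)^{2}$ ($R{\left(V \right)} = \left(2 + V\right) \left(V + 2\right) = \left(2 + V\right) \left(2 + V\right) = \left(2 + V\right)^{2}$)
$\left(R{\left(o{\left(-5,-4 \right)} \right)} + a\right)^{2} = \left(\left(2 + \left(3 - -5\right)\right)^{2} - 14\right)^{2} = \left(\left(2 + \left(3 + 5\right)\right)^{2} - 14\right)^{2} = \left(\left(2 + 8\right)^{2} - 14\right)^{2} = \left(10^{2} - 14\right)^{2} = \left(100 - 14\right)^{2} = 86^{2} = 7396$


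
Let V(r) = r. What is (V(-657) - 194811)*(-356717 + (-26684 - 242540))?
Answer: 122351435388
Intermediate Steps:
(V(-657) - 194811)*(-356717 + (-26684 - 242540)) = (-657 - 194811)*(-356717 + (-26684 - 242540)) = -195468*(-356717 - 269224) = -195468*(-625941) = 122351435388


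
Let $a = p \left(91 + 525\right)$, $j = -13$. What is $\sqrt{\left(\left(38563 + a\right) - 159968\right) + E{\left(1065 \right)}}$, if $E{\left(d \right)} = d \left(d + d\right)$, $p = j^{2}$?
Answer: $\sqrt{2251149} \approx 1500.4$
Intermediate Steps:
$p = 169$ ($p = \left(-13\right)^{2} = 169$)
$a = 104104$ ($a = 169 \left(91 + 525\right) = 169 \cdot 616 = 104104$)
$E{\left(d \right)} = 2 d^{2}$ ($E{\left(d \right)} = d 2 d = 2 d^{2}$)
$\sqrt{\left(\left(38563 + a\right) - 159968\right) + E{\left(1065 \right)}} = \sqrt{\left(\left(38563 + 104104\right) - 159968\right) + 2 \cdot 1065^{2}} = \sqrt{\left(142667 - 159968\right) + 2 \cdot 1134225} = \sqrt{-17301 + 2268450} = \sqrt{2251149}$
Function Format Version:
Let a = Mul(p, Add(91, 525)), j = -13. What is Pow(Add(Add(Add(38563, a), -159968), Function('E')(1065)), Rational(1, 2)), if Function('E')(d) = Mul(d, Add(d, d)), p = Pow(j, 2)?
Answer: Pow(2251149, Rational(1, 2)) ≈ 1500.4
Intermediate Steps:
p = 169 (p = Pow(-13, 2) = 169)
a = 104104 (a = Mul(169, Add(91, 525)) = Mul(169, 616) = 104104)
Function('E')(d) = Mul(2, Pow(d, 2)) (Function('E')(d) = Mul(d, Mul(2, d)) = Mul(2, Pow(d, 2)))
Pow(Add(Add(Add(38563, a), -159968), Function('E')(1065)), Rational(1, 2)) = Pow(Add(Add(Add(38563, 104104), -159968), Mul(2, Pow(1065, 2))), Rational(1, 2)) = Pow(Add(Add(142667, -159968), Mul(2, 1134225)), Rational(1, 2)) = Pow(Add(-17301, 2268450), Rational(1, 2)) = Pow(2251149, Rational(1, 2))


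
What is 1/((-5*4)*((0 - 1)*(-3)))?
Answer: -1/60 ≈ -0.016667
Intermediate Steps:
1/((-5*4)*((0 - 1)*(-3))) = 1/(-(-20)*(-3)) = 1/(-20*3) = 1/(-60) = -1/60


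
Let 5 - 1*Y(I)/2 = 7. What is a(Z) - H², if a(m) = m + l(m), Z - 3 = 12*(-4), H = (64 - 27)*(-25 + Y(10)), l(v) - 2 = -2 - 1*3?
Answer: -1151377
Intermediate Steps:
Y(I) = -4 (Y(I) = 10 - 2*7 = 10 - 14 = -4)
l(v) = -3 (l(v) = 2 + (-2 - 1*3) = 2 + (-2 - 3) = 2 - 5 = -3)
H = -1073 (H = (64 - 27)*(-25 - 4) = 37*(-29) = -1073)
Z = -45 (Z = 3 + 12*(-4) = 3 - 48 = -45)
a(m) = -3 + m (a(m) = m - 3 = -3 + m)
a(Z) - H² = (-3 - 45) - 1*(-1073)² = -48 - 1*1151329 = -48 - 1151329 = -1151377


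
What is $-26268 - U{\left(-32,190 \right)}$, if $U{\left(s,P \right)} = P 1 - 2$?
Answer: $-26456$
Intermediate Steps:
$U{\left(s,P \right)} = -2 + P$ ($U{\left(s,P \right)} = P - 2 = -2 + P$)
$-26268 - U{\left(-32,190 \right)} = -26268 - \left(-2 + 190\right) = -26268 - 188 = -26456$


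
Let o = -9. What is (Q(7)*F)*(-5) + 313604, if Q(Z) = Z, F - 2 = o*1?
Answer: 313849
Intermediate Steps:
F = -7 (F = 2 - 9*1 = 2 - 9 = -7)
(Q(7)*F)*(-5) + 313604 = (7*(-7))*(-5) + 313604 = -49*(-5) + 313604 = 245 + 313604 = 313849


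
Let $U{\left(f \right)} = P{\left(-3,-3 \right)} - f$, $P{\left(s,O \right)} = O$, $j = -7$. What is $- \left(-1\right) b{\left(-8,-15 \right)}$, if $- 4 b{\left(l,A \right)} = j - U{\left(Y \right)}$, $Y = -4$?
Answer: $2$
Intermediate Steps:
$U{\left(f \right)} = -3 - f$
$b{\left(l,A \right)} = 2$ ($b{\left(l,A \right)} = - \frac{-7 - \left(-3 - -4\right)}{4} = - \frac{-7 - \left(-3 + 4\right)}{4} = - \frac{-7 - 1}{4} = \left(- \frac{1}{4}\right) \left(-8\right) = 2$)
$- \left(-1\right) b{\left(-8,-15 \right)} = - \left(-1\right) 2 = \left(-1\right) \left(-2\right) = 2$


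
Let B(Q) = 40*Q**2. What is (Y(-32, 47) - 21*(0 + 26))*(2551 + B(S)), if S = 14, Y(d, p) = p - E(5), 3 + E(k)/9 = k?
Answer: -5372147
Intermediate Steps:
E(k) = -27 + 9*k
Y(d, p) = -18 + p (Y(d, p) = p - (-27 + 9*5) = p - (-27 + 45) = p - 1*18 = p - 18 = -18 + p)
(Y(-32, 47) - 21*(0 + 26))*(2551 + B(S)) = ((-18 + 47) - 21*(0 + 26))*(2551 + 40*14**2) = (29 - 21*26)*(2551 + 40*196) = (29 - 546)*(2551 + 7840) = -517*10391 = -5372147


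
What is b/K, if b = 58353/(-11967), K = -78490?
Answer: 19451/313096610 ≈ 6.2125e-5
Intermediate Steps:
b = -19451/3989 (b = 58353*(-1/11967) = -19451/3989 ≈ -4.8762)
b/K = -19451/3989/(-78490) = -19451/3989*(-1/78490) = 19451/313096610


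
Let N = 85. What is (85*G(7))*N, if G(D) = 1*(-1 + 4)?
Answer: 21675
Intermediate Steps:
G(D) = 3 (G(D) = 1*3 = 3)
(85*G(7))*N = (85*3)*85 = 255*85 = 21675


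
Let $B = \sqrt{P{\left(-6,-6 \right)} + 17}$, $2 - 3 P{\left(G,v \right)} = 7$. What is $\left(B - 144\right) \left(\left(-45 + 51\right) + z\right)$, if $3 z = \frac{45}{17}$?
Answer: $- \frac{16848}{17} + \frac{39 \sqrt{138}}{17} \approx -964.11$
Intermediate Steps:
$z = \frac{15}{17}$ ($z = \frac{45 \cdot \frac{1}{17}}{3} = \frac{1}{3} \cdot \frac{45}{17} = \frac{15}{17} \approx 0.88235$)
$P{\left(G,v \right)} = - \frac{5}{3}$ ($P{\left(G,v \right)} = \frac{2}{3} - \frac{7}{3} = - \frac{5}{3}$)
$B = \frac{\sqrt{138}}{3}$ ($B = \sqrt{- \frac{5}{3} + 17} = \sqrt{\frac{46}{3}} = \frac{\sqrt{138}}{3} \approx 3.9158$)
$\left(B - 144\right) \left(\left(-45 + 51\right) + z\right) = \left(\frac{\sqrt{138}}{3} - 144\right) \left(\left(-45 + 51\right) + \frac{15}{17}\right) = \left(-144 + \frac{\sqrt{138}}{3}\right) \left(6 + \frac{15}{17}\right) = \left(-144 + \frac{\sqrt{138}}{3}\right) \frac{117}{17} = - \frac{16848}{17} + \frac{39 \sqrt{138}}{17}$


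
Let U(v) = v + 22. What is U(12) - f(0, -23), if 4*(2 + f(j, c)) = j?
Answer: 36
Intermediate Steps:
f(j, c) = -2 + j/4
U(v) = 22 + v
U(12) - f(0, -23) = (22 + 12) - (-2 + (¼)*0) = 34 - (-2 + 0) = 34 - 1*(-2) = 34 + 2 = 36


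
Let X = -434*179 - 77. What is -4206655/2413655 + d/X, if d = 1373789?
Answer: -728594960312/37538610753 ≈ -19.409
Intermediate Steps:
X = -77763 (X = -77686 - 77 = -77763)
-4206655/2413655 + d/X = -4206655/2413655 + 1373789/(-77763) = -4206655*1/2413655 + 1373789*(-1/77763) = -841331/482731 - 1373789/77763 = -728594960312/37538610753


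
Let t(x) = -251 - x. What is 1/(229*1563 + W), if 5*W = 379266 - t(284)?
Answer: 5/2169436 ≈ 2.3047e-6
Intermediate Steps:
W = 379801/5 (W = (379266 - (-251 - 1*284))/5 = (379266 - (-251 - 284))/5 = (379266 - 1*(-535))/5 = (379266 + 535)/5 = (⅕)*379801 = 379801/5 ≈ 75960.)
1/(229*1563 + W) = 1/(229*1563 + 379801/5) = 1/(357927 + 379801/5) = 1/(2169436/5) = 5/2169436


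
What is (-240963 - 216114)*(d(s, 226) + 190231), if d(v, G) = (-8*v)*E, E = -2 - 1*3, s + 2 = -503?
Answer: -77717259387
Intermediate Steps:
s = -505 (s = -2 - 503 = -505)
E = -5 (E = -2 - 3 = -5)
d(v, G) = 40*v (d(v, G) = -8*v*(-5) = 40*v)
(-240963 - 216114)*(d(s, 226) + 190231) = (-240963 - 216114)*(40*(-505) + 190231) = -457077*(-20200 + 190231) = -457077*170031 = -77717259387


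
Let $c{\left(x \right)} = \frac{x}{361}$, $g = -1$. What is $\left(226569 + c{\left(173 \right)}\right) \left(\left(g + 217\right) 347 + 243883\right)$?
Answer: $\frac{26078019046970}{361} \approx 7.2238 \cdot 10^{10}$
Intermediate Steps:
$c{\left(x \right)} = \frac{x}{361}$ ($c{\left(x \right)} = x \frac{1}{361} = \frac{x}{361}$)
$\left(226569 + c{\left(173 \right)}\right) \left(\left(g + 217\right) 347 + 243883\right) = \left(226569 + \frac{1}{361} \cdot 173\right) \left(\left(-1 + 217\right) 347 + 243883\right) = \left(226569 + \frac{173}{361}\right) \left(216 \cdot 347 + 243883\right) = \frac{81791582 \left(74952 + 243883\right)}{361} = \frac{81791582}{361} \cdot 318835 = \frac{26078019046970}{361}$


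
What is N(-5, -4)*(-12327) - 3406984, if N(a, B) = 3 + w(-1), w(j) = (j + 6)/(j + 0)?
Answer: -3382330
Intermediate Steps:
w(j) = (6 + j)/j
N(a, B) = -2 (N(a, B) = 3 + (6 - 1)/(-1) = 3 - 1*5 = 3 - 5 = -2)
N(-5, -4)*(-12327) - 3406984 = -2*(-12327) - 3406984 = 24654 - 3406984 = -3382330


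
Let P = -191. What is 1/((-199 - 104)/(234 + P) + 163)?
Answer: 43/6706 ≈ 0.0064122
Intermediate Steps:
1/((-199 - 104)/(234 + P) + 163) = 1/((-199 - 104)/(234 - 191) + 163) = 1/(-303/43 + 163) = 1/(6706/43) = 43/6706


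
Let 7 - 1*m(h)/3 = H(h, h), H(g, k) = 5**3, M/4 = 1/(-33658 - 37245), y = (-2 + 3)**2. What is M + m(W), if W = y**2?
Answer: -25099666/70903 ≈ -354.00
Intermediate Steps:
y = 1 (y = 1**2 = 1)
W = 1 (W = 1**2 = 1)
M = -4/70903 (M = 4/(-33658 - 37245) = 4/(-70903) = 4*(-1/70903) = -4/70903 ≈ -5.6415e-5)
H(g, k) = 125
m(h) = -354 (m(h) = 21 - 3*125 = 21 - 375 = -354)
M + m(W) = -4/70903 - 354 = -25099666/70903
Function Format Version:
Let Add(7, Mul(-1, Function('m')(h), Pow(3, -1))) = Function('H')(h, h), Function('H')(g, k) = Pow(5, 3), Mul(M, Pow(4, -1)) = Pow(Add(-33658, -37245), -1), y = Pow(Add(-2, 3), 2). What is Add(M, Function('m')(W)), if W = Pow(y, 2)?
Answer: Rational(-25099666, 70903) ≈ -354.00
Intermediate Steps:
y = 1 (y = Pow(1, 2) = 1)
W = 1 (W = Pow(1, 2) = 1)
M = Rational(-4, 70903) (M = Mul(4, Pow(Add(-33658, -37245), -1)) = Mul(4, Pow(-70903, -1)) = Mul(4, Rational(-1, 70903)) = Rational(-4, 70903) ≈ -5.6415e-5)
Function('H')(g, k) = 125
Function('m')(h) = -354 (Function('m')(h) = Add(21, Mul(-3, 125)) = Add(21, -375) = -354)
Add(M, Function('m')(W)) = Add(Rational(-4, 70903), -354) = Rational(-25099666, 70903)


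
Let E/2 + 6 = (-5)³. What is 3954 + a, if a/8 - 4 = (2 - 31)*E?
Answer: 64770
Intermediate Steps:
E = -262 (E = -12 + 2*(-5)³ = -12 + 2*(-125) = -12 - 250 = -262)
a = 60816 (a = 32 + 8*((2 - 31)*(-262)) = 32 + 8*(-29*(-262)) = 32 + 8*7598 = 32 + 60784 = 60816)
3954 + a = 3954 + 60816 = 64770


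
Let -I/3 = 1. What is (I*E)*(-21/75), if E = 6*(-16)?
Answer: -2016/25 ≈ -80.640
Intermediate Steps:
I = -3 (I = -3*1 = -3)
E = -96
(I*E)*(-21/75) = (-3*(-96))*(-21/75) = 288*(-21*1/75) = 288*(-7/25) = -2016/25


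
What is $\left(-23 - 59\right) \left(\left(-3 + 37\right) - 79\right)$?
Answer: $3690$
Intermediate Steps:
$\left(-23 - 59\right) \left(\left(-3 + 37\right) - 79\right) = \left(-23 - 59\right) \left(34 + \left(-79 + 0\right)\right) = - 82 \left(34 - 79\right) = \left(-82\right) \left(-45\right) = 3690$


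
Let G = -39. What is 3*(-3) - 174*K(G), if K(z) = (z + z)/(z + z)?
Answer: -183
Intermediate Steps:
K(z) = 1 (K(z) = (2*z)/((2*z)) = (2*z)*(1/(2*z)) = 1)
3*(-3) - 174*K(G) = 3*(-3) - 174*1 = -9 - 174 = -183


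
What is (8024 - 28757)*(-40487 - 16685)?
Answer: 1185347076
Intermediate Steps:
(8024 - 28757)*(-40487 - 16685) = -20733*(-57172) = 1185347076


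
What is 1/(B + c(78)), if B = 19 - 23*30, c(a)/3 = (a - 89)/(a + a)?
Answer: -52/34903 ≈ -0.0014898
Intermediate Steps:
c(a) = 3*(-89 + a)/(2*a) (c(a) = 3*((a - 89)/(a + a)) = 3*((-89 + a)/((2*a))) = 3*((-89 + a)*(1/(2*a))) = 3*((-89 + a)/(2*a)) = 3*(-89 + a)/(2*a))
B = -671 (B = 19 - 690 = -671)
1/(B + c(78)) = 1/(-671 + (3/2)*(-89 + 78)/78) = 1/(-671 + (3/2)*(1/78)*(-11)) = 1/(-671 - 11/52) = 1/(-34903/52) = -52/34903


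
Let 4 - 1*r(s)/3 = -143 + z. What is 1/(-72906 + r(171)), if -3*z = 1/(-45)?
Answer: -45/3260926 ≈ -1.3800e-5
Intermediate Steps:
z = 1/135 (z = -⅓/(-45) = -⅓*(-1/45) = 1/135 ≈ 0.0074074)
r(s) = 19844/45 (r(s) = 12 - 3*(-143 + 1/135) = 12 - 3*(-19304/135) = 12 + 19304/45 = 19844/45)
1/(-72906 + r(171)) = 1/(-72906 + 19844/45) = 1/(-3260926/45) = -45/3260926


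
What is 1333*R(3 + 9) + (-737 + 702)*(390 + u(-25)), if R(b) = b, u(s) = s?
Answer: 3221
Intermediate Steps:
1333*R(3 + 9) + (-737 + 702)*(390 + u(-25)) = 1333*(3 + 9) + (-737 + 702)*(390 - 25) = 1333*12 - 35*365 = 15996 - 12775 = 3221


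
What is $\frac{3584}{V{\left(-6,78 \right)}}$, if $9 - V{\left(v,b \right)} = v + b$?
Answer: $- \frac{512}{9} \approx -56.889$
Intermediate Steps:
$V{\left(v,b \right)} = 9 - b - v$ ($V{\left(v,b \right)} = 9 - \left(v + b\right) = 9 - \left(b + v\right) = 9 - b - v$)
$\frac{3584}{V{\left(-6,78 \right)}} = \frac{3584}{9 - 78 - -6} = \frac{3584}{9 - 78 + 6} = \frac{3584}{-63} = 3584 \left(- \frac{1}{63}\right) = - \frac{512}{9}$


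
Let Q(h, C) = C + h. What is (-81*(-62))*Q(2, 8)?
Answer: 50220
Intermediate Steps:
(-81*(-62))*Q(2, 8) = (-81*(-62))*(8 + 2) = 5022*10 = 50220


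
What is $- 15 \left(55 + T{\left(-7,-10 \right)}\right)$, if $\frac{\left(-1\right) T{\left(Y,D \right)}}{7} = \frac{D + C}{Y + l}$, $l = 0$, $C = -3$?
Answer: $-630$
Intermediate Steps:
$T{\left(Y,D \right)} = - \frac{7 \left(-3 + D\right)}{Y}$ ($T{\left(Y,D \right)} = - 7 \frac{D - 3}{Y + 0} = - 7 \frac{-3 + D}{Y} = - \frac{7 \left(-3 + D\right)}{Y}$)
$- 15 \left(55 + T{\left(-7,-10 \right)}\right) = - 15 \left(55 + \frac{7 \left(3 - -10\right)}{-7}\right) = - 15 \left(55 + 7 \left(- \frac{1}{7}\right) \left(3 + 10\right)\right) = - 15 \left(55 + 7 \left(- \frac{1}{7}\right) 13\right) = - 15 \left(55 - 13\right) = \left(-15\right) 42 = -630$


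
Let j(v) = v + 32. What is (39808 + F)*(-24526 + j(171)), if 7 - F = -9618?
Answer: -1202358859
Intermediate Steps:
F = 9625 (F = 7 - 1*(-9618) = 7 + 9618 = 9625)
j(v) = 32 + v
(39808 + F)*(-24526 + j(171)) = (39808 + 9625)*(-24526 + (32 + 171)) = 49433*(-24526 + 203) = 49433*(-24323) = -1202358859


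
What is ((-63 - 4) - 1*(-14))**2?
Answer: 2809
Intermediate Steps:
((-63 - 4) - 1*(-14))**2 = (-67 + 14)**2 = (-53)**2 = 2809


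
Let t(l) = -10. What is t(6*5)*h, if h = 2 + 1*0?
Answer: -20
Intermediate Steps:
h = 2 (h = 2 + 0 = 2)
t(6*5)*h = -10*2 = -20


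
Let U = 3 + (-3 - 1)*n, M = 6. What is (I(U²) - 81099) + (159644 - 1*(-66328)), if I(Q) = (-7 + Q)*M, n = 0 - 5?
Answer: 148005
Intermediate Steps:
n = -5
U = 23 (U = 3 + (-3 - 1)*(-5) = 3 - 4*(-5) = 3 + 20 = 23)
I(Q) = -42 + 6*Q (I(Q) = (-7 + Q)*6 = -42 + 6*Q)
(I(U²) - 81099) + (159644 - 1*(-66328)) = ((-42 + 6*23²) - 81099) + (159644 - 1*(-66328)) = ((-42 + 6*529) - 81099) + (159644 + 66328) = ((-42 + 3174) - 81099) + 225972 = (3132 - 81099) + 225972 = -77967 + 225972 = 148005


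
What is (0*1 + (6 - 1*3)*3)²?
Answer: 81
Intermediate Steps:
(0*1 + (6 - 1*3)*3)² = (0 + (6 - 3)*3)² = (0 + 3*3)² = (0 + 9)² = 9² = 81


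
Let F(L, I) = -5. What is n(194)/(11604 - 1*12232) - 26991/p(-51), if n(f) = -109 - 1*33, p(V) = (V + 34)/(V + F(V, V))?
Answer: -474608537/5338 ≈ -88911.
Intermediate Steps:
p(V) = (34 + V)/(-5 + V) (p(V) = (V + 34)/(V - 5) = (34 + V)/(-5 + V))
n(f) = -142 (n(f) = -109 - 33 = -142)
n(194)/(11604 - 1*12232) - 26991/p(-51) = -142/(11604 - 1*12232) - 26991*(-5 - 51)/(34 - 51) = -142/(11604 - 12232) - 26991/(-17/(-56)) = -142/(-628) - 26991/((-1/56*(-17))) = -142*(-1/628) - 26991/17/56 = 71/314 - 26991*56/17 = 71/314 - 1511496/17 = -474608537/5338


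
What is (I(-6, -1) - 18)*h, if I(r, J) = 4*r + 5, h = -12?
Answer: 444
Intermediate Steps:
I(r, J) = 5 + 4*r
(I(-6, -1) - 18)*h = ((5 + 4*(-6)) - 18)*(-12) = ((5 - 24) - 18)*(-12) = (-19 - 18)*(-12) = -37*(-12) = 444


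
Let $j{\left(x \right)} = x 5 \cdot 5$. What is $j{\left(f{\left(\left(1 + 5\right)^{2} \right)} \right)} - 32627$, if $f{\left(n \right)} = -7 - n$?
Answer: $-33702$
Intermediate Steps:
$j{\left(x \right)} = 25 x$ ($j{\left(x \right)} = 5 x 5 = 25 x$)
$j{\left(f{\left(\left(1 + 5\right)^{2} \right)} \right)} - 32627 = 25 \left(-7 - \left(1 + 5\right)^{2}\right) - 32627 = 25 \left(-7 - 6^{2}\right) - 32627 = 25 \left(-7 - 36\right) - 32627 = 25 \left(-43\right) - 32627 = -1075 - 32627 = -33702$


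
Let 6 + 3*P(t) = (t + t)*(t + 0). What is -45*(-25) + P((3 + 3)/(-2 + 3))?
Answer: 1147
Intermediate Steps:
P(t) = -2 + 2*t²/3 (P(t) = -2 + ((t + t)*(t + 0))/3 = -2 + ((2*t)*t)/3 = -2 + (2*t²)/3 = -2 + 2*t²/3)
-45*(-25) + P((3 + 3)/(-2 + 3)) = -45*(-25) + (-2 + 2*((3 + 3)/(-2 + 3))²/3) = 1125 + (-2 + 2*(6/1)²/3) = 1125 + (-2 + 2*(6*1)²/3) = 1125 + (-2 + (⅔)*6²) = 1125 + (-2 + (⅔)*36) = 1125 + (-2 + 24) = 1125 + 22 = 1147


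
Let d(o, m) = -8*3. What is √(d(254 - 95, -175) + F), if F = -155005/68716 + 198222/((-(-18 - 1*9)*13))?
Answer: √966838609267817/1339962 ≈ 23.205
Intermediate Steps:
d(o, m) = -24
F = 4522205399/8039772 (F = -155005*1/68716 + 198222/((-(-18 - 9)*13)) = -155005/68716 + 198222/((-1*(-27)*13)) = -155005/68716 + 198222/((27*13)) = -155005/68716 + 198222/351 = -155005/68716 + 198222*(1/351) = -155005/68716 + 66074/117 = 4522205399/8039772 ≈ 562.48)
√(d(254 - 95, -175) + F) = √(-24 + 4522205399/8039772) = √(4329250871/8039772) = √966838609267817/1339962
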